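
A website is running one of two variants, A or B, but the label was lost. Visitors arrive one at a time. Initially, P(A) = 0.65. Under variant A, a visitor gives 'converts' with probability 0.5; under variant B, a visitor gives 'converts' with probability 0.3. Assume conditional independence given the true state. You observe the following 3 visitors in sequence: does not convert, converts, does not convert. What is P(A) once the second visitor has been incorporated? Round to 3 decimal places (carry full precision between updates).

Apply Bayes' rule sequentially, carrying P(A) forward.
After 'does not convert': P(A) = 0.5·0.6500 / (0.5·0.6500 + 0.7·0.3500) ≈ 0.5702
After 'converts': P(A) = 0.5·0.5702 / (0.5·0.5702 + 0.3·0.4298) ≈ 0.6886

0.689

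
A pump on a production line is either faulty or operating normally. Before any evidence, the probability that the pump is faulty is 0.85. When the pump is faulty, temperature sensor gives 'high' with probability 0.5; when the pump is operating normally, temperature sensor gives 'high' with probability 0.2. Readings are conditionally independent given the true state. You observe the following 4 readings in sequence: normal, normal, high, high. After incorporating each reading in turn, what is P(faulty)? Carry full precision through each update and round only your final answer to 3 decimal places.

After 'normal': P(faulty) = 0.5·0.8500 / (0.5·0.8500 + 0.8·0.1500) ≈ 0.7798
After 'normal': P(faulty) = 0.5·0.7798 / (0.5·0.7798 + 0.8·0.2202) ≈ 0.6888
After 'high': P(faulty) = 0.5·0.6888 / (0.5·0.6888 + 0.2·0.3112) ≈ 0.8470
After 'high': P(faulty) = 0.5·0.8470 / (0.5·0.8470 + 0.2·0.1530) ≈ 0.9326

0.933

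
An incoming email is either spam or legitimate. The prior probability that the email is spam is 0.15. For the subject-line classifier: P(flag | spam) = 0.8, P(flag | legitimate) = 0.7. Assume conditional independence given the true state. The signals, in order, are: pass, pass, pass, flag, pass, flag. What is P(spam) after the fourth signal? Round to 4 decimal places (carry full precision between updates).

0.0564

After 'pass': P(spam) = 0.2·0.1500 / (0.2·0.1500 + 0.3·0.8500) ≈ 0.1053
After 'pass': P(spam) = 0.2·0.1053 / (0.2·0.1053 + 0.3·0.8947) ≈ 0.0727
After 'pass': P(spam) = 0.2·0.0727 / (0.2·0.0727 + 0.3·0.9273) ≈ 0.0497
After 'flag': P(spam) = 0.8·0.0497 / (0.8·0.0497 + 0.7·0.9503) ≈ 0.0564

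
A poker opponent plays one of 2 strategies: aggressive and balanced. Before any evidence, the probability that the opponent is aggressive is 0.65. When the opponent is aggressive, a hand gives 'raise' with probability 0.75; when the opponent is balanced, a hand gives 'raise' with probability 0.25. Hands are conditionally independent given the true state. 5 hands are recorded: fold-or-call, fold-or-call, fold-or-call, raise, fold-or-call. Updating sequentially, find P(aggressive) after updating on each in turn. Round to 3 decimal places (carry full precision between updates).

0.064

Each posterior becomes the prior for the next update.
After 'fold-or-call': P(aggressive) = 0.25·0.6500 / (0.25·0.6500 + 0.75·0.3500) ≈ 0.3824
After 'fold-or-call': P(aggressive) = 0.25·0.3824 / (0.25·0.3824 + 0.75·0.6176) ≈ 0.1711
After 'fold-or-call': P(aggressive) = 0.25·0.1711 / (0.25·0.1711 + 0.75·0.8289) ≈ 0.0644
After 'raise': P(aggressive) = 0.75·0.0644 / (0.75·0.0644 + 0.25·0.9356) ≈ 0.1711
After 'fold-or-call': P(aggressive) = 0.25·0.1711 / (0.25·0.1711 + 0.75·0.8289) ≈ 0.0644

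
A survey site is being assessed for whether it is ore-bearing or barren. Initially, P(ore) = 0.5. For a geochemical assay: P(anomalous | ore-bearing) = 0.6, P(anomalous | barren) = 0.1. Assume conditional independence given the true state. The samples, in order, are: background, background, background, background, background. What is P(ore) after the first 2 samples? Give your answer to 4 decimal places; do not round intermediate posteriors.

Each posterior becomes the prior for the next update.
After 'background': P(ore) = 0.4·0.5000 / (0.4·0.5000 + 0.9·0.5000) ≈ 0.3077
After 'background': P(ore) = 0.4·0.3077 / (0.4·0.3077 + 0.9·0.6923) ≈ 0.1649

0.1649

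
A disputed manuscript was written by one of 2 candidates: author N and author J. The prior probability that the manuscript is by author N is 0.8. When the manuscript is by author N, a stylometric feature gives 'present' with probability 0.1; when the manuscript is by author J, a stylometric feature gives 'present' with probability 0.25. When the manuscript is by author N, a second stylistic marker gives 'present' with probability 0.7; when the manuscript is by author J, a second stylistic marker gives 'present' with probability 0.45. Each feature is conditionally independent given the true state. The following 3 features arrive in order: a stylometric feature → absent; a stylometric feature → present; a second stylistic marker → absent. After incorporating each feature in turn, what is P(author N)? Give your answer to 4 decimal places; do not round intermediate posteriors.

Apply Bayes' rule sequentially, carrying P(author N) forward.
After a stylometric feature='absent': P(author N) = 0.9·0.8000 / (0.9·0.8000 + 0.75·0.2000) ≈ 0.8276
After a stylometric feature='present': P(author N) = 0.1·0.8276 / (0.1·0.8276 + 0.25·0.1724) ≈ 0.6575
After a second stylistic marker='absent': P(author N) = 0.3·0.6575 / (0.3·0.6575 + 0.55·0.3425) ≈ 0.5115

0.5115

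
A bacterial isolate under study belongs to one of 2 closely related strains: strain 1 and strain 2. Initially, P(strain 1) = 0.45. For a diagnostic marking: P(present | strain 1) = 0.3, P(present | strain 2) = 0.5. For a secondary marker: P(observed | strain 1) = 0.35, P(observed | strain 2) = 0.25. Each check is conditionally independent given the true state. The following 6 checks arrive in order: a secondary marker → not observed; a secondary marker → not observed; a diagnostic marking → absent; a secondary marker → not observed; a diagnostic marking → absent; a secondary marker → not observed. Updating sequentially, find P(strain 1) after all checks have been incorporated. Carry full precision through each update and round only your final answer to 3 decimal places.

Each posterior becomes the prior for the next update.
After a secondary marker='not observed': P(strain 1) = 0.65·0.4500 / (0.65·0.4500 + 0.75·0.5500) ≈ 0.4149
After a secondary marker='not observed': P(strain 1) = 0.65·0.4149 / (0.65·0.4149 + 0.75·0.5851) ≈ 0.3806
After a diagnostic marking='absent': P(strain 1) = 0.7·0.3806 / (0.7·0.3806 + 0.5·0.6194) ≈ 0.4625
After a secondary marker='not observed': P(strain 1) = 0.65·0.4625 / (0.65·0.4625 + 0.75·0.5375) ≈ 0.4271
After a diagnostic marking='absent': P(strain 1) = 0.7·0.4271 / (0.7·0.4271 + 0.5·0.5729) ≈ 0.5107
After a secondary marker='not observed': P(strain 1) = 0.65·0.5107 / (0.65·0.5107 + 0.75·0.4893) ≈ 0.4750

0.475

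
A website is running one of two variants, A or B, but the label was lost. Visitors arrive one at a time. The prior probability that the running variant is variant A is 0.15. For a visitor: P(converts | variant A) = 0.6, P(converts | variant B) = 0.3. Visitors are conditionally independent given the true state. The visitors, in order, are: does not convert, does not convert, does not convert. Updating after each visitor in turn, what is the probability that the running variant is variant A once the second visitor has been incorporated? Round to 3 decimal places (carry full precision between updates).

After 'does not convert': P(A) = 0.4·0.1500 / (0.4·0.1500 + 0.7·0.8500) ≈ 0.0916
After 'does not convert': P(A) = 0.4·0.0916 / (0.4·0.0916 + 0.7·0.9084) ≈ 0.0545

0.054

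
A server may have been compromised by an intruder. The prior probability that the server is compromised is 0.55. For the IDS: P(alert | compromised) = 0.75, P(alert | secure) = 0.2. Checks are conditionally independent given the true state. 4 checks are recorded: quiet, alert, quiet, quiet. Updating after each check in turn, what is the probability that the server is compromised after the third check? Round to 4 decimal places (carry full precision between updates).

After 'quiet': P(compromised) = 0.25·0.5500 / (0.25·0.5500 + 0.8·0.4500) ≈ 0.2764
After 'alert': P(compromised) = 0.75·0.2764 / (0.75·0.2764 + 0.2·0.7236) ≈ 0.5889
After 'quiet': P(compromised) = 0.25·0.5889 / (0.25·0.5889 + 0.8·0.4111) ≈ 0.3092

0.3092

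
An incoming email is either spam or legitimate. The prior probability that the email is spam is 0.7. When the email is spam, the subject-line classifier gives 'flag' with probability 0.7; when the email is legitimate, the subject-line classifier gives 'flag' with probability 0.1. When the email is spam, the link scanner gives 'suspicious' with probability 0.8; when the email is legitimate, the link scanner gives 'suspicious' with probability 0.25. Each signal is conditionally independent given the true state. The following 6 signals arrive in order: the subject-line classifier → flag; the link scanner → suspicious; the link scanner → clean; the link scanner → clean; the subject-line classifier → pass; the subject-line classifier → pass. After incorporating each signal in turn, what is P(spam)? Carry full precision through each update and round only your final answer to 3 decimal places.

0.292

After the subject-line classifier='flag': P(spam) = 0.7·0.7000 / (0.7·0.7000 + 0.1·0.3000) ≈ 0.9423
After the link scanner='suspicious': P(spam) = 0.8·0.9423 / (0.8·0.9423 + 0.25·0.0577) ≈ 0.9812
After the link scanner='clean': P(spam) = 0.2·0.9812 / (0.2·0.9812 + 0.75·0.0188) ≈ 0.9331
After the link scanner='clean': P(spam) = 0.2·0.9331 / (0.2·0.9331 + 0.75·0.0669) ≈ 0.7880
After the subject-line classifier='pass': P(spam) = 0.3·0.7880 / (0.3·0.7880 + 0.9·0.2120) ≈ 0.5534
After the subject-line classifier='pass': P(spam) = 0.3·0.5534 / (0.3·0.5534 + 0.9·0.4466) ≈ 0.2923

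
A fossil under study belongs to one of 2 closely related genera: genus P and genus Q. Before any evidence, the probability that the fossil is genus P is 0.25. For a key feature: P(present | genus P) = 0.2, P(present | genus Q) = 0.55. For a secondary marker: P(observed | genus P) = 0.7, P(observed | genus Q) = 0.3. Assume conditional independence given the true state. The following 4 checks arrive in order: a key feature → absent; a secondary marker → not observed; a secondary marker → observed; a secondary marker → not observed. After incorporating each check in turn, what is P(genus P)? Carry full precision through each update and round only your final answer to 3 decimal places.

0.203

Each posterior becomes the prior for the next update.
After a key feature='absent': P(genus P) = 0.8·0.2500 / (0.8·0.2500 + 0.45·0.7500) ≈ 0.3721
After a secondary marker='not observed': P(genus P) = 0.3·0.3721 / (0.3·0.3721 + 0.7·0.6279) ≈ 0.2025
After a secondary marker='observed': P(genus P) = 0.7·0.2025 / (0.7·0.2025 + 0.3·0.7975) ≈ 0.3721
After a secondary marker='not observed': P(genus P) = 0.3·0.3721 / (0.3·0.3721 + 0.7·0.6279) ≈ 0.2025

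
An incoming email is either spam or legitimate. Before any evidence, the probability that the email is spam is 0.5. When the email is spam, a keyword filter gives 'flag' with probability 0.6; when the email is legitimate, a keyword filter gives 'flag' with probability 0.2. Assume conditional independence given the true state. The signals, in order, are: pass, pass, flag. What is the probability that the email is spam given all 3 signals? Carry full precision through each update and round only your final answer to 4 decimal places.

0.4286

After 'pass': P(spam) = 0.4·0.5000 / (0.4·0.5000 + 0.8·0.5000) ≈ 0.3333
After 'pass': P(spam) = 0.4·0.3333 / (0.4·0.3333 + 0.8·0.6667) ≈ 0.2000
After 'flag': P(spam) = 0.6·0.2000 / (0.6·0.2000 + 0.2·0.8000) ≈ 0.4286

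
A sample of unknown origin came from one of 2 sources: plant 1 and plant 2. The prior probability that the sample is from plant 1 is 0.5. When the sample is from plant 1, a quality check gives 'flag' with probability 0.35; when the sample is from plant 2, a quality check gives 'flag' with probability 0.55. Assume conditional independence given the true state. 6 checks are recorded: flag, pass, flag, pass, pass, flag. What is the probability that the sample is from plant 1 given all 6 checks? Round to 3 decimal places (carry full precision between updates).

0.437

Apply Bayes' rule sequentially, carrying P(plant 1) forward.
After 'flag': P(plant 1) = 0.35·0.5000 / (0.35·0.5000 + 0.55·0.5000) ≈ 0.3889
After 'pass': P(plant 1) = 0.65·0.3889 / (0.65·0.3889 + 0.45·0.6111) ≈ 0.4789
After 'flag': P(plant 1) = 0.35·0.4789 / (0.35·0.4789 + 0.55·0.5211) ≈ 0.3691
After 'pass': P(plant 1) = 0.65·0.3691 / (0.65·0.3691 + 0.45·0.6309) ≈ 0.4580
After 'pass': P(plant 1) = 0.65·0.4580 / (0.65·0.4580 + 0.45·0.5420) ≈ 0.5496
After 'flag': P(plant 1) = 0.35·0.5496 / (0.35·0.5496 + 0.55·0.4504) ≈ 0.4371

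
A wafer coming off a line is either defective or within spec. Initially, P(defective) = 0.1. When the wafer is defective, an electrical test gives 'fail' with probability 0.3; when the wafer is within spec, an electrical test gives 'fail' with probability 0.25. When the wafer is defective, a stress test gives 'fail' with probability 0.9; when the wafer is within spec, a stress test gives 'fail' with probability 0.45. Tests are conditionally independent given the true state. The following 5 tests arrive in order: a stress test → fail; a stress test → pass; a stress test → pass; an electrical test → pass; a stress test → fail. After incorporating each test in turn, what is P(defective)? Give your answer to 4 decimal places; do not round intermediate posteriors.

0.0135

After a stress test='fail': P(defective) = 0.9·0.1000 / (0.9·0.1000 + 0.45·0.9000) ≈ 0.1818
After a stress test='pass': P(defective) = 0.1·0.1818 / (0.1·0.1818 + 0.55·0.8182) ≈ 0.0388
After a stress test='pass': P(defective) = 0.1·0.0388 / (0.1·0.0388 + 0.55·0.9612) ≈ 0.0073
After an electrical test='pass': P(defective) = 0.7·0.0073 / (0.7·0.0073 + 0.75·0.9927) ≈ 0.0068
After a stress test='fail': P(defective) = 0.9·0.0068 / (0.9·0.0068 + 0.45·0.9932) ≈ 0.0135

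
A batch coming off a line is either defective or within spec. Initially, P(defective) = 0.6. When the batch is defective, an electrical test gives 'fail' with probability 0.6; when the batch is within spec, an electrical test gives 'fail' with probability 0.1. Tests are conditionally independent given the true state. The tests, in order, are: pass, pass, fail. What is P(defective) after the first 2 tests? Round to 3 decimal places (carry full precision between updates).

0.229

After 'pass': P(defective) = 0.4·0.6000 / (0.4·0.6000 + 0.9·0.4000) ≈ 0.4000
After 'pass': P(defective) = 0.4·0.4000 / (0.4·0.4000 + 0.9·0.6000) ≈ 0.2286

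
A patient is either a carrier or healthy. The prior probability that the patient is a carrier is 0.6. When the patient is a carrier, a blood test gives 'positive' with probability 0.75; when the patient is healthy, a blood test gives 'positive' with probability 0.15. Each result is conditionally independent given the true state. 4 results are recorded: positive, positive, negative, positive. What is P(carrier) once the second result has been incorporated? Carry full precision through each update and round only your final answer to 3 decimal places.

After 'positive': P(carrier) = 0.75·0.6000 / (0.75·0.6000 + 0.15·0.4000) ≈ 0.8824
After 'positive': P(carrier) = 0.75·0.8824 / (0.75·0.8824 + 0.15·0.1176) ≈ 0.9740

0.974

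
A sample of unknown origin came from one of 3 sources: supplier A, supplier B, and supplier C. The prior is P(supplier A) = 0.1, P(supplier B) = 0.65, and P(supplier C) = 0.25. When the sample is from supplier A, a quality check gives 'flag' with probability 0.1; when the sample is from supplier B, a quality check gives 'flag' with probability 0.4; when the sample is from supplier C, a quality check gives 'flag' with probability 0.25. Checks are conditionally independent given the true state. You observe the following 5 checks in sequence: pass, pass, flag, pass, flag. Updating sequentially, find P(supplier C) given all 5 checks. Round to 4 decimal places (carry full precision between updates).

0.2213

Apply Bayes' rule sequentially, carrying P(supplier C) forward.
After 'pass': normaliser = 0.9·0.1000 + 0.6·0.6500 + 0.75·0.2500; P(supplier A) ≈ 0.1348, P(supplier B) ≈ 0.5843, P(supplier C) ≈ 0.2809
After 'pass': normaliser = 0.9·0.1348 + 0.6·0.5843 + 0.75·0.2809; P(supplier A) ≈ 0.1778, P(supplier B) ≈ 0.5136, P(supplier C) ≈ 0.3086
After 'flag': normaliser = 0.1·0.1778 + 0.4·0.5136 + 0.25·0.3086; P(supplier A) ≈ 0.0592, P(supplier B) ≈ 0.6839, P(supplier C) ≈ 0.2569
After 'pass': normaliser = 0.9·0.0592 + 0.6·0.6839 + 0.75·0.2569; P(supplier A) ≈ 0.0812, P(supplier B) ≈ 0.6253, P(supplier C) ≈ 0.2936
After 'flag': normaliser = 0.1·0.0812 + 0.4·0.6253 + 0.25·0.2936; P(supplier A) ≈ 0.0245, P(supplier B) ≈ 0.7542, P(supplier C) ≈ 0.2213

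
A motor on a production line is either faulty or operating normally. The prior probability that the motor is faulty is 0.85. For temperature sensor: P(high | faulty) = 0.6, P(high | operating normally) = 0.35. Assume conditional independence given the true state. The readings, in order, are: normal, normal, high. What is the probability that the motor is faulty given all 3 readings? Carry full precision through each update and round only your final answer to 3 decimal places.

Apply Bayes' rule sequentially, carrying P(faulty) forward.
After 'normal': P(faulty) = 0.4·0.8500 / (0.4·0.8500 + 0.65·0.1500) ≈ 0.7771
After 'normal': P(faulty) = 0.4·0.7771 / (0.4·0.7771 + 0.65·0.2229) ≈ 0.6821
After 'high': P(faulty) = 0.6·0.6821 / (0.6·0.6821 + 0.35·0.3179) ≈ 0.7863

0.786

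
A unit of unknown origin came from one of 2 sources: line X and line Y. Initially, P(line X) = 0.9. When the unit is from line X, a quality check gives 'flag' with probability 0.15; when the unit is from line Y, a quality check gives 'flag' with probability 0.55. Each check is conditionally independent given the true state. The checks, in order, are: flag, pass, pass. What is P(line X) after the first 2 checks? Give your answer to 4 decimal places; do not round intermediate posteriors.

After 'flag': P(line X) = 0.15·0.9000 / (0.15·0.9000 + 0.55·0.1000) ≈ 0.7105
After 'pass': P(line X) = 0.85·0.7105 / (0.85·0.7105 + 0.45·0.2895) ≈ 0.8226

0.8226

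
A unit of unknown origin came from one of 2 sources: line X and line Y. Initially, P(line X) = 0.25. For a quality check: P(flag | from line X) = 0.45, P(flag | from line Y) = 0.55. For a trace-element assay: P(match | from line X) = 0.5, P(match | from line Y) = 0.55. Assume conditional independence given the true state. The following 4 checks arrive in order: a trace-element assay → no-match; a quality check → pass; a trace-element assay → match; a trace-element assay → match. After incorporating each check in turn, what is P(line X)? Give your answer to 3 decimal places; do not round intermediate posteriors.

Each posterior becomes the prior for the next update.
After a trace-element assay='no-match': P(line X) = 0.5·0.2500 / (0.5·0.2500 + 0.45·0.7500) ≈ 0.2703
After a quality check='pass': P(line X) = 0.55·0.2703 / (0.55·0.2703 + 0.45·0.7297) ≈ 0.3116
After a trace-element assay='match': P(line X) = 0.5·0.3116 / (0.5·0.3116 + 0.55·0.6884) ≈ 0.2915
After a trace-element assay='match': P(line X) = 0.5·0.2915 / (0.5·0.2915 + 0.55·0.7085) ≈ 0.2723

0.272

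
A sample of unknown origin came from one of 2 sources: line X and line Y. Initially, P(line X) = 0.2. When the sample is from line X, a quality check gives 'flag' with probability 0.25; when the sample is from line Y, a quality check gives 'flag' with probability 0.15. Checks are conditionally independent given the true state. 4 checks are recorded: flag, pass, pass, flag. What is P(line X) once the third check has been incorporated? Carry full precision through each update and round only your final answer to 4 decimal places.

0.2449

Each posterior becomes the prior for the next update.
After 'flag': P(line X) = 0.25·0.2000 / (0.25·0.2000 + 0.15·0.8000) ≈ 0.2941
After 'pass': P(line X) = 0.75·0.2941 / (0.75·0.2941 + 0.85·0.7059) ≈ 0.2688
After 'pass': P(line X) = 0.75·0.2688 / (0.75·0.2688 + 0.85·0.7312) ≈ 0.2449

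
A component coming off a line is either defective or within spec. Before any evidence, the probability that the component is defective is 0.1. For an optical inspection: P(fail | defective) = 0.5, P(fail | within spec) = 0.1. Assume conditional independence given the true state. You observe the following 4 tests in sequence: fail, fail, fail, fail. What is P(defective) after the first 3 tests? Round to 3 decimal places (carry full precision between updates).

After 'fail': P(defective) = 0.5·0.1000 / (0.5·0.1000 + 0.1·0.9000) ≈ 0.3571
After 'fail': P(defective) = 0.5·0.3571 / (0.5·0.3571 + 0.1·0.6429) ≈ 0.7353
After 'fail': P(defective) = 0.5·0.7353 / (0.5·0.7353 + 0.1·0.2647) ≈ 0.9328

0.933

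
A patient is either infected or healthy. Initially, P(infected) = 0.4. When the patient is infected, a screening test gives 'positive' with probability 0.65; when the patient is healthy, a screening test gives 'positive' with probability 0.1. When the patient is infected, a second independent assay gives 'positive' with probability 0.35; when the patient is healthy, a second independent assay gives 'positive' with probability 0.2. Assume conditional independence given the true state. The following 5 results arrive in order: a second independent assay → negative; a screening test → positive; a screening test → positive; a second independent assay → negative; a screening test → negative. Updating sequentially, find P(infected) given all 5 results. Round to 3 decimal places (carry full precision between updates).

After a second independent assay='negative': P(infected) = 0.65·0.4000 / (0.65·0.4000 + 0.8·0.6000) ≈ 0.3514
After a screening test='positive': P(infected) = 0.65·0.3514 / (0.65·0.3514 + 0.1·0.6486) ≈ 0.7788
After a screening test='positive': P(infected) = 0.65·0.7788 / (0.65·0.7788 + 0.1·0.2212) ≈ 0.9581
After a second independent assay='negative': P(infected) = 0.65·0.9581 / (0.65·0.9581 + 0.8·0.0419) ≈ 0.9490
After a screening test='negative': P(infected) = 0.35·0.9490 / (0.35·0.9490 + 0.9·0.0510) ≈ 0.8785

0.879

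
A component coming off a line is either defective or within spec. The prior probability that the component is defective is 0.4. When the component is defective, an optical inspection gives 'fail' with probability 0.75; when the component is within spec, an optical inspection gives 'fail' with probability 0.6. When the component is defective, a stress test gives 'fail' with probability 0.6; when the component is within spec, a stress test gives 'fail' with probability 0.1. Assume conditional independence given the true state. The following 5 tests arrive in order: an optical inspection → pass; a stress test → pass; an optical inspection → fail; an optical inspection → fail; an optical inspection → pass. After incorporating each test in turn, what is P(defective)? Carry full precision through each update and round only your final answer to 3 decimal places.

After an optical inspection='pass': P(defective) = 0.25·0.4000 / (0.25·0.4000 + 0.4·0.6000) ≈ 0.2941
After a stress test='pass': P(defective) = 0.4·0.2941 / (0.4·0.2941 + 0.9·0.7059) ≈ 0.1562
After an optical inspection='fail': P(defective) = 0.75·0.1562 / (0.75·0.1562 + 0.6·0.8438) ≈ 0.1880
After an optical inspection='fail': P(defective) = 0.75·0.1880 / (0.75·0.1880 + 0.6·0.8120) ≈ 0.2244
After an optical inspection='pass': P(defective) = 0.25·0.2244 / (0.25·0.2244 + 0.4·0.7756) ≈ 0.1531

0.153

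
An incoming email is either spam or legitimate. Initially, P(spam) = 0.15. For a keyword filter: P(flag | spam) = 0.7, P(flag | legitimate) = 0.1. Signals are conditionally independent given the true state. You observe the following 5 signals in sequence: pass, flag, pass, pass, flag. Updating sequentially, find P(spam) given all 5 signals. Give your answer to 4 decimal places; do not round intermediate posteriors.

After 'pass': P(spam) = 0.3·0.1500 / (0.3·0.1500 + 0.9·0.8500) ≈ 0.0556
After 'flag': P(spam) = 0.7·0.0556 / (0.7·0.0556 + 0.1·0.9444) ≈ 0.2917
After 'pass': P(spam) = 0.3·0.2917 / (0.3·0.2917 + 0.9·0.7083) ≈ 0.1207
After 'pass': P(spam) = 0.3·0.1207 / (0.3·0.1207 + 0.9·0.8793) ≈ 0.0437
After 'flag': P(spam) = 0.7·0.0437 / (0.7·0.0437 + 0.1·0.9563) ≈ 0.2426

0.2426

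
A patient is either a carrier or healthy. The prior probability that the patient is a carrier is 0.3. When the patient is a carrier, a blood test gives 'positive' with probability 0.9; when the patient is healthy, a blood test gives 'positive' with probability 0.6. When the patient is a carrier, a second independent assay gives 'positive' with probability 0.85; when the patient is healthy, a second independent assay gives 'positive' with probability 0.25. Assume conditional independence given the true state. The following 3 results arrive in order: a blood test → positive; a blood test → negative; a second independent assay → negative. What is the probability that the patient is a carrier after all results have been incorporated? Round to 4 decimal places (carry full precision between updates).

0.0311

After a blood test='positive': P(carrier) = 0.9·0.3000 / (0.9·0.3000 + 0.6·0.7000) ≈ 0.3913
After a blood test='negative': P(carrier) = 0.1·0.3913 / (0.1·0.3913 + 0.4·0.6087) ≈ 0.1385
After a second independent assay='negative': P(carrier) = 0.15·0.1385 / (0.15·0.1385 + 0.75·0.8615) ≈ 0.0311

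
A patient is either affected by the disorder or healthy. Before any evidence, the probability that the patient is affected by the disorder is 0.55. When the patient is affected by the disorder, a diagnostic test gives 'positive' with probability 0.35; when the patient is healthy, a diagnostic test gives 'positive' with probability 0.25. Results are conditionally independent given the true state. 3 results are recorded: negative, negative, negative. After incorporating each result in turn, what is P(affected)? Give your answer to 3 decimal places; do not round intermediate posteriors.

0.443

After 'negative': P(affected) = 0.65·0.5500 / (0.65·0.5500 + 0.75·0.4500) ≈ 0.5144
After 'negative': P(affected) = 0.65·0.5144 / (0.65·0.5144 + 0.75·0.4856) ≈ 0.4786
After 'negative': P(affected) = 0.65·0.4786 / (0.65·0.4786 + 0.75·0.5214) ≈ 0.4431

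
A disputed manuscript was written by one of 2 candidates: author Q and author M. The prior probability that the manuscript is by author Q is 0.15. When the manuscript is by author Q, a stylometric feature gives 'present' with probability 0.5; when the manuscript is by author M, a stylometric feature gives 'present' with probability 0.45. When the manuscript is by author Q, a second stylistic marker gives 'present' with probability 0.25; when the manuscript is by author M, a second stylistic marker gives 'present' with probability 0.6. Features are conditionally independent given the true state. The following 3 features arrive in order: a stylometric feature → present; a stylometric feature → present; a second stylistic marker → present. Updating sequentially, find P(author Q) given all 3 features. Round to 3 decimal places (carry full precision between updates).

0.083

After a stylometric feature='present': P(author Q) = 0.5·0.1500 / (0.5·0.1500 + 0.45·0.8500) ≈ 0.1639
After a stylometric feature='present': P(author Q) = 0.5·0.1639 / (0.5·0.1639 + 0.45·0.8361) ≈ 0.1789
After a second stylistic marker='present': P(author Q) = 0.25·0.1789 / (0.25·0.1789 + 0.6·0.8211) ≈ 0.0832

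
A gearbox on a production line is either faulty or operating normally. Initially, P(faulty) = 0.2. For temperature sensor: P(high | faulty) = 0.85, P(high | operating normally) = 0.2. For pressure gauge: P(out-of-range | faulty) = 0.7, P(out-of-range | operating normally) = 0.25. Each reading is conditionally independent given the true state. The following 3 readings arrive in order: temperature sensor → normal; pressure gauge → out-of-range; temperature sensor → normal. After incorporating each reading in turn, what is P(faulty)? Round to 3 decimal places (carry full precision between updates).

Each posterior becomes the prior for the next update.
After temperature sensor='normal': P(faulty) = 0.15·0.2000 / (0.15·0.2000 + 0.8·0.8000) ≈ 0.0448
After pressure gauge='out-of-range': P(faulty) = 0.7·0.0448 / (0.7·0.0448 + 0.25·0.9552) ≈ 0.1160
After temperature sensor='normal': P(faulty) = 0.15·0.1160 / (0.15·0.1160 + 0.8·0.8840) ≈ 0.0240

0.024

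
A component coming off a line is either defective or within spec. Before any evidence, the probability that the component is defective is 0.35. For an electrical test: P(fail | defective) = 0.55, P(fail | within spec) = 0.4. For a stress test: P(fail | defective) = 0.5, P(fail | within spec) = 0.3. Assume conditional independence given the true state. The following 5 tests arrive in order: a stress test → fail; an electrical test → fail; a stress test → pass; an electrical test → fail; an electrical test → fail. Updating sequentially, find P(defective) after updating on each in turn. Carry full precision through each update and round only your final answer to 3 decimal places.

After a stress test='fail': P(defective) = 0.5·0.3500 / (0.5·0.3500 + 0.3·0.6500) ≈ 0.4730
After an electrical test='fail': P(defective) = 0.55·0.4730 / (0.55·0.4730 + 0.4·0.5270) ≈ 0.5524
After a stress test='pass': P(defective) = 0.5·0.5524 / (0.5·0.5524 + 0.7·0.4476) ≈ 0.4685
After an electrical test='fail': P(defective) = 0.55·0.4685 / (0.55·0.4685 + 0.4·0.5315) ≈ 0.5479
After an electrical test='fail': P(defective) = 0.55·0.5479 / (0.55·0.5479 + 0.4·0.4521) ≈ 0.6250

0.625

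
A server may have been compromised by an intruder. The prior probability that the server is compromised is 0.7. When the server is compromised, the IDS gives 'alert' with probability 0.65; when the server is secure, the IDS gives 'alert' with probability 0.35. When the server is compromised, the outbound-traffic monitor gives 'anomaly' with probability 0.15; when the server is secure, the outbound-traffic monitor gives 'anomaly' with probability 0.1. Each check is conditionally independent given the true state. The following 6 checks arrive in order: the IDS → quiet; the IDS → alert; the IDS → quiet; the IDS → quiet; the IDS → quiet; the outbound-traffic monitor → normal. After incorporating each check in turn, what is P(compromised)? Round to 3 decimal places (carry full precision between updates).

0.256

After the IDS='quiet': P(compromised) = 0.35·0.7000 / (0.35·0.7000 + 0.65·0.3000) ≈ 0.5568
After the IDS='alert': P(compromised) = 0.65·0.5568 / (0.65·0.5568 + 0.35·0.4432) ≈ 0.7000
After the IDS='quiet': P(compromised) = 0.35·0.7000 / (0.35·0.7000 + 0.65·0.3000) ≈ 0.5568
After the IDS='quiet': P(compromised) = 0.35·0.5568 / (0.35·0.5568 + 0.65·0.4432) ≈ 0.4035
After the IDS='quiet': P(compromised) = 0.35·0.4035 / (0.35·0.4035 + 0.65·0.5965) ≈ 0.2670
After the outbound-traffic monitor='normal': P(compromised) = 0.85·0.2670 / (0.85·0.2670 + 0.9·0.7330) ≈ 0.2560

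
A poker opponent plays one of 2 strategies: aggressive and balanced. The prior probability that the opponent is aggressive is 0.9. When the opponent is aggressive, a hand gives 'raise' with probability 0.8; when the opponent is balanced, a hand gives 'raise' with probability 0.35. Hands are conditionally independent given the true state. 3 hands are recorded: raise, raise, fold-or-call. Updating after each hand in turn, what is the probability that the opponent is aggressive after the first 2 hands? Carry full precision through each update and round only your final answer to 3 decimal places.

0.979

After 'raise': P(aggressive) = 0.8·0.9000 / (0.8·0.9000 + 0.35·0.1000) ≈ 0.9536
After 'raise': P(aggressive) = 0.8·0.9536 / (0.8·0.9536 + 0.35·0.0464) ≈ 0.9792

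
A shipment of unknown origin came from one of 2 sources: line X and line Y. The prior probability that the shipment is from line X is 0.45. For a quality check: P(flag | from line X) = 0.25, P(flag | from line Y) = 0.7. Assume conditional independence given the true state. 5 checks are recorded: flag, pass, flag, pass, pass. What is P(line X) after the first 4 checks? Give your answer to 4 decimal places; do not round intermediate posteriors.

After 'flag': P(line X) = 0.25·0.4500 / (0.25·0.4500 + 0.7·0.5500) ≈ 0.2261
After 'pass': P(line X) = 0.75·0.2261 / (0.75·0.2261 + 0.3·0.7739) ≈ 0.4221
After 'flag': P(line X) = 0.25·0.4221 / (0.25·0.4221 + 0.7·0.5779) ≈ 0.2069
After 'pass': P(line X) = 0.75·0.2069 / (0.75·0.2069 + 0.3·0.7931) ≈ 0.3948

0.3948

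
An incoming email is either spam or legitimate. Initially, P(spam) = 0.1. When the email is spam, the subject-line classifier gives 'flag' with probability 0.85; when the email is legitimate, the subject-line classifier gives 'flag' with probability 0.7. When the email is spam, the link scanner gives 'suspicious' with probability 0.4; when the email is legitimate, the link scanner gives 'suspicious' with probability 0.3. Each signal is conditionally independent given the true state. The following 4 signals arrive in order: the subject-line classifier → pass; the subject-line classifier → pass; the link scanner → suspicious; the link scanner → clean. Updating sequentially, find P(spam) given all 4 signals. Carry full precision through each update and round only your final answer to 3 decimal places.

Each posterior becomes the prior for the next update.
After the subject-line classifier='pass': P(spam) = 0.15·0.1000 / (0.15·0.1000 + 0.3·0.9000) ≈ 0.0526
After the subject-line classifier='pass': P(spam) = 0.15·0.0526 / (0.15·0.0526 + 0.3·0.9474) ≈ 0.0270
After the link scanner='suspicious': P(spam) = 0.4·0.0270 / (0.4·0.0270 + 0.3·0.9730) ≈ 0.0357
After the link scanner='clean': P(spam) = 0.6·0.0357 / (0.6·0.0357 + 0.7·0.9643) ≈ 0.0308

0.031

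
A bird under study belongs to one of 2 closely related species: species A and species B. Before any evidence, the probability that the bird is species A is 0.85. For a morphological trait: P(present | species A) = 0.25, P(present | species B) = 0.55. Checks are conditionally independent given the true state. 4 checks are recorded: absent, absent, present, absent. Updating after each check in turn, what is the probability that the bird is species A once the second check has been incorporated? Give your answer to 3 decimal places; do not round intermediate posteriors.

0.940

After 'absent': P(species A) = 0.75·0.8500 / (0.75·0.8500 + 0.45·0.1500) ≈ 0.9043
After 'absent': P(species A) = 0.75·0.9043 / (0.75·0.9043 + 0.45·0.0957) ≈ 0.9403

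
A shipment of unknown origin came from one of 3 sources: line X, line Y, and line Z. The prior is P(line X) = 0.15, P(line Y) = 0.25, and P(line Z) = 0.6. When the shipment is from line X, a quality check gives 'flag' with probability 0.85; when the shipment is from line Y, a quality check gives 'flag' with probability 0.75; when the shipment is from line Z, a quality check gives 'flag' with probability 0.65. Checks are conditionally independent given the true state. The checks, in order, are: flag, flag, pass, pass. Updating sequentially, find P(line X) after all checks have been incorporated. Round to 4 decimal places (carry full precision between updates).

Apply Bayes' rule sequentially, carrying P(line X) forward.
After 'flag': normaliser = 0.85·0.1500 + 0.75·0.2500 + 0.65·0.6000; P(line X) ≈ 0.1809, P(line Y) ≈ 0.2660, P(line Z) ≈ 0.5532
After 'flag': normaliser = 0.85·0.1809 + 0.75·0.2660 + 0.65·0.5532; P(line X) ≈ 0.2157, P(line Y) ≈ 0.2799, P(line Z) ≈ 0.5045
After 'pass': normaliser = 0.15·0.2157 + 0.25·0.2799 + 0.35·0.5045; P(line X) ≈ 0.1160, P(line Y) ≈ 0.2509, P(line Z) ≈ 0.6331
After 'pass': normaliser = 0.15·0.1160 + 0.25·0.2509 + 0.35·0.6331; P(line X) ≈ 0.0577, P(line Y) ≈ 0.2079, P(line Z) ≈ 0.7345

0.0577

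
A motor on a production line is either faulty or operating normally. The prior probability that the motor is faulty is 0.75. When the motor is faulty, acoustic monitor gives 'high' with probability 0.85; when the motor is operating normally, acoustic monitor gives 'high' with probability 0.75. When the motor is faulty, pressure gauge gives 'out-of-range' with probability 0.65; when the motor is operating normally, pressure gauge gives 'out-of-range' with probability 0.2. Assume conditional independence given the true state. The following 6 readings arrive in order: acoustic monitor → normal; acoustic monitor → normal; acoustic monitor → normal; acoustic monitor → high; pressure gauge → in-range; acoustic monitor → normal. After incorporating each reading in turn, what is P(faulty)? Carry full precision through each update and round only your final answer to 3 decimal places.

0.162

After acoustic monitor='normal': P(faulty) = 0.15·0.7500 / (0.15·0.7500 + 0.25·0.2500) ≈ 0.6429
After acoustic monitor='normal': P(faulty) = 0.15·0.6429 / (0.15·0.6429 + 0.25·0.3571) ≈ 0.5192
After acoustic monitor='normal': P(faulty) = 0.15·0.5192 / (0.15·0.5192 + 0.25·0.4808) ≈ 0.3932
After acoustic monitor='high': P(faulty) = 0.85·0.3932 / (0.85·0.3932 + 0.75·0.6068) ≈ 0.4234
After pressure gauge='in-range': P(faulty) = 0.35·0.4234 / (0.35·0.4234 + 0.8·0.5766) ≈ 0.2432
After acoustic monitor='normal': P(faulty) = 0.15·0.2432 / (0.15·0.2432 + 0.25·0.7568) ≈ 0.1616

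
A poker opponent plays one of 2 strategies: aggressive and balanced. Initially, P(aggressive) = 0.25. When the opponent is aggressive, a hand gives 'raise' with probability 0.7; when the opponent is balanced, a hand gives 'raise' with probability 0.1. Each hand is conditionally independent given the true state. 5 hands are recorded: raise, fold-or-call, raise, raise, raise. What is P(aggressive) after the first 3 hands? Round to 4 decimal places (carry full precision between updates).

After 'raise': P(aggressive) = 0.7·0.2500 / (0.7·0.2500 + 0.1·0.7500) ≈ 0.7000
After 'fold-or-call': P(aggressive) = 0.3·0.7000 / (0.3·0.7000 + 0.9·0.3000) ≈ 0.4375
After 'raise': P(aggressive) = 0.7·0.4375 / (0.7·0.4375 + 0.1·0.5625) ≈ 0.8448

0.8448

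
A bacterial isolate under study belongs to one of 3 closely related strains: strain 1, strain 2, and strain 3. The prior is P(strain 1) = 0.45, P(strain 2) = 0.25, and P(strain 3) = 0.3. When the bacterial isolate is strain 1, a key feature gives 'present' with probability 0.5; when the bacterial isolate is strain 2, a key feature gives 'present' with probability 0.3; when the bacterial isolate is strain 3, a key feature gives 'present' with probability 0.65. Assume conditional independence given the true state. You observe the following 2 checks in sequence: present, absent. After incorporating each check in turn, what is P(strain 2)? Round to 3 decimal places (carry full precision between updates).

0.225

After 'present': normaliser = 0.5·0.4500 + 0.3·0.2500 + 0.65·0.3000; P(strain 1) ≈ 0.4545, P(strain 2) ≈ 0.1515, P(strain 3) ≈ 0.3939
After 'absent': normaliser = 0.5·0.4545 + 0.7·0.1515 + 0.35·0.3939; P(strain 1) ≈ 0.4823, P(strain 2) ≈ 0.2251, P(strain 3) ≈ 0.2926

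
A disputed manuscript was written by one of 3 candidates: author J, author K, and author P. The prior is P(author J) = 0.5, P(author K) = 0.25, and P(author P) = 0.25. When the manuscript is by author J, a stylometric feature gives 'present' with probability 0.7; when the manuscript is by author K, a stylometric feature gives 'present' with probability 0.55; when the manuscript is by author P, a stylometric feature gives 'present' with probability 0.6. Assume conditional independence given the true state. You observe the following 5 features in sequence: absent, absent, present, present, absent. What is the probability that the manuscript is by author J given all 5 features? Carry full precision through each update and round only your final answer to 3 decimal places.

After 'absent': normaliser = 0.3·0.5000 + 0.45·0.2500 + 0.4·0.2500; P(author J) ≈ 0.4138, P(author K) ≈ 0.3103, P(author P) ≈ 0.2759
After 'absent': normaliser = 0.3·0.4138 + 0.45·0.3103 + 0.4·0.2759; P(author J) ≈ 0.3318, P(author K) ≈ 0.3733, P(author P) ≈ 0.2949
After 'present': normaliser = 0.7·0.3318 + 0.55·0.3733 + 0.6·0.2949; P(author J) ≈ 0.3780, P(author K) ≈ 0.3341, P(author P) ≈ 0.2880
After 'present': normaliser = 0.7·0.3780 + 0.55·0.3341 + 0.6·0.2880; P(author J) ≈ 0.4260, P(author K) ≈ 0.2958, P(author P) ≈ 0.2782
After 'absent': normaliser = 0.3·0.4260 + 0.45·0.2958 + 0.4·0.2782; P(author J) ≈ 0.3433, P(author K) ≈ 0.3577, P(author P) ≈ 0.2990

0.343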